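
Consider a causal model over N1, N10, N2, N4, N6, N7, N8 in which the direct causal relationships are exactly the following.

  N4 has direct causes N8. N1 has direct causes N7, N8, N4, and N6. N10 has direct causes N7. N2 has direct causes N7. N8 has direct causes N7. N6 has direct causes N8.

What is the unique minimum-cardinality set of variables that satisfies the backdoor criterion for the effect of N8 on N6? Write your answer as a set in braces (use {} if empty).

Variables eligible for adjustment (non-descendants of N8, excluding N8 and N6): {N10, N2, N7}.
Backdoor paths from N8 to N6:
  P1: N8 <- N7 -> N1 <- N6
Each backdoor path contains an unconditioned collider, so every path is already blocked with the empty conditioning set:
  P1: blocked at collider N1 (neither it nor any descendant is in the conditioning set).
The empty set is therefore the unique smallest valid set.

{}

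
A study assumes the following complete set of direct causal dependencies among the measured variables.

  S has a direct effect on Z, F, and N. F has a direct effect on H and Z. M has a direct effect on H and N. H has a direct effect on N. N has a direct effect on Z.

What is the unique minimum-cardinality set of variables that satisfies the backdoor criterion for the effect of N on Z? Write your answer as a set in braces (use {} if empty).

Variables eligible for adjustment (non-descendants of N, excluding N and Z): {F, H, M, S}.
Backdoor paths from N to Z:
  P1: N <- S -> F -> Z
  P2: N <- S -> Z
  P3: N <- M -> H <- F <- S -> Z
  P4: N <- M -> H <- F -> Z
  P5: N <- H <- F <- S -> Z
  P6: N <- H <- F -> Z
The empty set is not sufficient: P1 (N <- S -> F -> Z) has no collider blocking it and no conditioned non-collider, so it is open.
Try {F, S}:
  P1: blocked at fork node S ∈ conditioning set.
  P2: blocked at fork node S ∈ conditioning set.
  P3: blocked at collider H (neither it nor any descendant is in the conditioning set).
  P4: blocked at collider H (neither it nor any descendant is in the conditioning set).
  P5: blocked at chain node F ∈ conditioning set.
  P6: blocked at fork node F ∈ conditioning set.
{F, S} contains no descendant of N and blocks every backdoor path.
Every element of {F, S} is needed (dropping F leaves P6 open; dropping S leaves P2 open), so no proper subset is valid.
Among all size-2 subsets of the eligible variables, only {F, S} blocks every backdoor path, so it is the unique smallest valid adjustment set.

{F, S}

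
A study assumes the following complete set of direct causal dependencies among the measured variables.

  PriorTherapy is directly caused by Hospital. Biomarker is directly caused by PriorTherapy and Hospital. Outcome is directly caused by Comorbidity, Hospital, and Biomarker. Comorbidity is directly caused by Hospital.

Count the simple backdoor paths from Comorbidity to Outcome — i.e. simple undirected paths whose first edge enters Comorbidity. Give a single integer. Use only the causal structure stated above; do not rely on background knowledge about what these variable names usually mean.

A backdoor path from Comorbidity to Outcome is any simple undirected path whose first edge points into Comorbidity (i.e. leaves Comorbidity via a parent).
Parents of Comorbidity: {Hospital}.
Enumerating:
  P1: Comorbidity <- Hospital -> PriorTherapy -> Biomarker -> Outcome
  P2: Comorbidity <- Hospital -> Biomarker -> Outcome
  P3: Comorbidity <- Hospital -> Outcome
That exhausts the simple backdoor paths. Count: 3.

3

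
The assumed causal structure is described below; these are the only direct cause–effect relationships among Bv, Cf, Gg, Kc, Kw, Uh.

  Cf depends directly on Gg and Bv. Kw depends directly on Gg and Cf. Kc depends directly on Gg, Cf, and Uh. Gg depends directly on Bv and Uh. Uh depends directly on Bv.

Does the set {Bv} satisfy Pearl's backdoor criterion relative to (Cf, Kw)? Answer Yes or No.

No

Backdoor paths from Cf to Kw (paths whose first edge points into Cf):
  P1: Cf <- Bv -> Uh -> Gg -> Kw
  P2: Cf <- Bv -> Uh -> Kc <- Gg -> Kw
  P3: Cf <- Bv -> Gg -> Kw
  P4: Cf <- Gg -> Kw
Condition 1 (no descendant of Cf in the set): holds — descendants of Cf are {Kc, Kw}; none are in {Bv}.
Condition 2 (every backdoor path blocked by {Bv}):
  P1: blocked at fork node Bv ∈ conditioning set.
  P2: blocked at fork node Bv ∈ conditioning set.
  P3: blocked at fork node Bv ∈ conditioning set.
  P4: open — no interior node is in the conditioning set.
{Bv} does not satisfy the backdoor criterion.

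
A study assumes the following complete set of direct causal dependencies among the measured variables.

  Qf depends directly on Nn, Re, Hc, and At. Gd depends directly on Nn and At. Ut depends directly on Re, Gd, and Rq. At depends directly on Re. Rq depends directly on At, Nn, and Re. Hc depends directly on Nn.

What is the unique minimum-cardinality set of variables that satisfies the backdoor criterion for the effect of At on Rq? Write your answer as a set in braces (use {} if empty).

{Re}

Variables eligible for adjustment (non-descendants of At, excluding At and Rq): {Hc, Nn, Re}.
Backdoor paths from At to Rq:
  P1: At <- Re -> Rq
  P2: At <- Re -> Qf <- Nn -> Rq
  P3: At <- Re -> Qf <- Nn -> Gd -> Ut <- Rq
  P4: At <- Re -> Qf <- Hc <- Nn -> Rq
  P5: At <- Re -> Qf <- Hc <- Nn -> Gd -> Ut <- Rq
  P6: At <- Re -> Ut <- Rq
  P7: At <- Re -> Ut <- Gd <- Nn -> Rq
The empty set is not sufficient: P1 (At <- Re -> Rq) has no collider blocking it and no conditioned non-collider, so it is open.
Try {Re}:
  P1: blocked at fork node Re ∈ conditioning set.
  P2: blocked at fork node Re ∈ conditioning set.
  P3: blocked at fork node Re ∈ conditioning set.
  P4: blocked at fork node Re ∈ conditioning set.
  P5: blocked at fork node Re ∈ conditioning set.
  P6: blocked at fork node Re ∈ conditioning set.
  P7: blocked at fork node Re ∈ conditioning set.
{Re} contains no descendant of At and blocks every backdoor path.
No other singleton works — e.g. {Nn} leaves P1 open — so {Re} is the unique smallest valid adjustment set.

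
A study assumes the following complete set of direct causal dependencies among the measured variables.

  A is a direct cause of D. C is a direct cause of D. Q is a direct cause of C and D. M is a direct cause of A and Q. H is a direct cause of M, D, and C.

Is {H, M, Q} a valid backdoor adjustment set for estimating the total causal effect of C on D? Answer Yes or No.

Yes

Backdoor paths from C to D (paths whose first edge points into C):
  P1: C <- H -> M -> Q -> D
  P2: C <- H -> M -> A -> D
  P3: C <- H -> D
  P4: C <- Q <- M <- H -> D
  P5: C <- Q <- M -> A -> D
  P6: C <- Q -> D
Condition 1 (no descendant of C in the set): holds — descendants of C are {D}; none are in {H, M, Q}.
Condition 2 (every backdoor path blocked by {H, M, Q}):
  P1: blocked at fork node H ∈ conditioning set.
  P2: blocked at fork node H ∈ conditioning set.
  P3: blocked at fork node H ∈ conditioning set.
  P4: blocked at chain node Q ∈ conditioning set.
  P5: blocked at chain node Q ∈ conditioning set.
  P6: blocked at fork node Q ∈ conditioning set.
{H, M, Q} satisfies the backdoor criterion.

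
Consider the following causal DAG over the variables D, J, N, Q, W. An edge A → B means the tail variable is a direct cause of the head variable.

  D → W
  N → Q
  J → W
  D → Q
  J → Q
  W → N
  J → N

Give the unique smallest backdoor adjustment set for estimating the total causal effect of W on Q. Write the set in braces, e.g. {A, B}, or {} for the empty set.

{D, J}

Variables eligible for adjustment (non-descendants of W, excluding W and Q): {D, J}.
Backdoor paths from W to Q:
  P1: W <- J -> N -> Q
  P2: W <- J -> Q
  P3: W <- D -> Q
The empty set is not sufficient: P1 (W <- J -> N -> Q) has no collider blocking it and no conditioned non-collider, so it is open.
Try {D, J}:
  P1: blocked at fork node J ∈ conditioning set.
  P2: blocked at fork node J ∈ conditioning set.
  P3: blocked at fork node D ∈ conditioning set.
{D, J} contains no descendant of W and blocks every backdoor path.
Every element of {D, J} is needed (dropping D leaves P3 open; dropping J leaves P1 open), so no proper subset is valid.
Among all size-2 subsets of the eligible variables, only {D, J} blocks every backdoor path, so it is the unique smallest valid adjustment set.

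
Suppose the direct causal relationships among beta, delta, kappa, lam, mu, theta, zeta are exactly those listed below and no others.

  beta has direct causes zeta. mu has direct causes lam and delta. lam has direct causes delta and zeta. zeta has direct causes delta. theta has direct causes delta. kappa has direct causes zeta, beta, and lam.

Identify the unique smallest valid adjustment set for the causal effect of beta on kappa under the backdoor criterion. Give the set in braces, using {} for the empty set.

{zeta}

Variables eligible for adjustment (non-descendants of beta, excluding beta and kappa): {delta, lam, mu, theta, zeta}.
Backdoor paths from beta to kappa:
  P1: beta <- zeta <- delta -> lam -> kappa
  P2: beta <- zeta <- delta -> mu <- lam -> kappa
  P3: beta <- zeta -> lam -> kappa
  P4: beta <- zeta -> kappa
The empty set is not sufficient: P1 (beta <- zeta <- delta -> lam -> kappa) has no collider blocking it and no conditioned non-collider, so it is open.
Try {zeta}:
  P1: blocked at chain node zeta ∈ conditioning set.
  P2: blocked at chain node zeta ∈ conditioning set.
  P3: blocked at fork node zeta ∈ conditioning set.
  P4: blocked at fork node zeta ∈ conditioning set.
{zeta} contains no descendant of beta and blocks every backdoor path.
No other singleton works — e.g. {delta} leaves P3 open — so {zeta} is the unique smallest valid adjustment set.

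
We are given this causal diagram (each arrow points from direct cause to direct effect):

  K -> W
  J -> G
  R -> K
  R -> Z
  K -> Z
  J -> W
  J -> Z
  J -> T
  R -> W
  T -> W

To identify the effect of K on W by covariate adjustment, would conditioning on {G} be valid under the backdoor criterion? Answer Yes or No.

Backdoor paths from K to W (paths whose first edge points into K):
  P1: K <- R -> W
  P2: K <- R -> Z <- J -> T -> W
  P3: K <- R -> Z <- J -> W
Condition 1 (no descendant of K in the set): holds — descendants of K are {W, Z}; none are in {G}.
Condition 2 (every backdoor path blocked by {G}):
  P1: open — no interior node is in the conditioning set.
  P2: blocked at collider Z (neither it nor any descendant is in the conditioning set).
  P3: blocked at collider Z (neither it nor any descendant is in the conditioning set).
{G} does not satisfy the backdoor criterion.

No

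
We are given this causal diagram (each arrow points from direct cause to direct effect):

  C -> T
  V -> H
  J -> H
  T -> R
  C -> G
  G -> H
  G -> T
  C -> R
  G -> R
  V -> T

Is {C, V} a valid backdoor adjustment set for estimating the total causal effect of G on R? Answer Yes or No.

Yes

Backdoor paths from G to R (paths whose first edge points into G):
  P1: G <- C -> T -> R
  P2: G <- C -> R
Condition 1 (no descendant of G in the set): holds — descendants of G are {H, R, T}; none are in {C, V}.
Condition 2 (every backdoor path blocked by {C, V}):
  P1: blocked at fork node C ∈ conditioning set.
  P2: blocked at fork node C ∈ conditioning set.
{C, V} satisfies the backdoor criterion.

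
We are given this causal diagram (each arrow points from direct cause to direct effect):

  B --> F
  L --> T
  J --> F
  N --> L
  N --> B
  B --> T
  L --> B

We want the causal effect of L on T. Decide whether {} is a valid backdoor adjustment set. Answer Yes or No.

No

Backdoor paths from L to T (paths whose first edge points into L):
  P1: L <- N -> B -> T
Condition 1 (no descendant of L in the set): holds — descendants of L are {B, F, T}; none are in {}.
Condition 2 (every backdoor path blocked by {}):
  P1: open — no interior node is in the conditioning set.
{} does not satisfy the backdoor criterion.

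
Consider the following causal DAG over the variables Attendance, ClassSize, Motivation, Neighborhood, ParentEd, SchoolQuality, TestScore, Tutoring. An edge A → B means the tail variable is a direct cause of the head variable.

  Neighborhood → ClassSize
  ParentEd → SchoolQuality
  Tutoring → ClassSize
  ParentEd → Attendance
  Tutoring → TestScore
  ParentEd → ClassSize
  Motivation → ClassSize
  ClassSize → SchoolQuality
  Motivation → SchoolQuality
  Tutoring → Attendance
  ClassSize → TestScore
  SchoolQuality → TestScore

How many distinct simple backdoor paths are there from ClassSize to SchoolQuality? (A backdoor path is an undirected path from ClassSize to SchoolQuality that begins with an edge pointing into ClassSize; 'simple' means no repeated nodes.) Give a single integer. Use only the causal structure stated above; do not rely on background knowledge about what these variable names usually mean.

5

A backdoor path from ClassSize to SchoolQuality is any simple undirected path whose first edge points into ClassSize (i.e. leaves ClassSize via a parent).
Parents of ClassSize: {Motivation, Neighborhood, ParentEd, Tutoring}.
Enumerating:
  P1: ClassSize <- Motivation -> SchoolQuality
  P2: ClassSize <- Tutoring -> Attendance <- ParentEd -> SchoolQuality
  P3: ClassSize <- Tutoring -> TestScore <- SchoolQuality
  P4: ClassSize <- ParentEd -> Attendance <- Tutoring -> TestScore <- SchoolQuality
  P5: ClassSize <- ParentEd -> SchoolQuality
That exhausts the simple backdoor paths. Count: 5.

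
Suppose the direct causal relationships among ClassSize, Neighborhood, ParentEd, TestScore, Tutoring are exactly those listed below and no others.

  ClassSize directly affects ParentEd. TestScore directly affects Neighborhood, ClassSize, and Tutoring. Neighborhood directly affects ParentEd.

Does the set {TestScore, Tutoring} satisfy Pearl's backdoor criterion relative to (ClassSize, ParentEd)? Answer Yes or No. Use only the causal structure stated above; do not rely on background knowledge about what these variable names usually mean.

Yes

Backdoor paths from ClassSize to ParentEd (paths whose first edge points into ClassSize):
  P1: ClassSize <- TestScore -> Neighborhood -> ParentEd
Condition 1 (no descendant of ClassSize in the set): holds — descendants of ClassSize are {ParentEd}; none are in {TestScore, Tutoring}.
Condition 2 (every backdoor path blocked by {TestScore, Tutoring}):
  P1: blocked at fork node TestScore ∈ conditioning set.
{TestScore, Tutoring} satisfies the backdoor criterion.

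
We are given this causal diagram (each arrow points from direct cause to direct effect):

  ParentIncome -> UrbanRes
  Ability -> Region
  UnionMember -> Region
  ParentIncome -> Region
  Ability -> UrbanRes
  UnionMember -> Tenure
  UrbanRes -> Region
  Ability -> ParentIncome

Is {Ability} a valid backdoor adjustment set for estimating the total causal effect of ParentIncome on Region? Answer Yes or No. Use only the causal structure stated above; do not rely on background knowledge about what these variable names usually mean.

Yes

Backdoor paths from ParentIncome to Region (paths whose first edge points into ParentIncome):
  P1: ParentIncome <- Ability -> UrbanRes -> Region
  P2: ParentIncome <- Ability -> Region
Condition 1 (no descendant of ParentIncome in the set): holds — descendants of ParentIncome are {Region, UrbanRes}; none are in {Ability}.
Condition 2 (every backdoor path blocked by {Ability}):
  P1: blocked at fork node Ability ∈ conditioning set.
  P2: blocked at fork node Ability ∈ conditioning set.
{Ability} satisfies the backdoor criterion.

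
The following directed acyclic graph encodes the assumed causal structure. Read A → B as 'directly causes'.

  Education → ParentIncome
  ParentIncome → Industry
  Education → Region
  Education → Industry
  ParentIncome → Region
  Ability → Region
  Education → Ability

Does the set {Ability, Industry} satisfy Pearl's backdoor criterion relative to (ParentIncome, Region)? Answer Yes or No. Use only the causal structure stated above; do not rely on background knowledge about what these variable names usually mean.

No

Backdoor paths from ParentIncome to Region (paths whose first edge points into ParentIncome):
  P1: ParentIncome <- Education -> Ability -> Region
  P2: ParentIncome <- Education -> Region
Condition 1 (no descendant of ParentIncome in the set): FAILS — Industry is a descendant of ParentIncome.
Condition 2 (every backdoor path blocked by {Ability, Industry}):
  P1: blocked at chain node Ability ∈ conditioning set.
  P2: open — no interior node is in the conditioning set.
{Ability, Industry} does not satisfy the backdoor criterion.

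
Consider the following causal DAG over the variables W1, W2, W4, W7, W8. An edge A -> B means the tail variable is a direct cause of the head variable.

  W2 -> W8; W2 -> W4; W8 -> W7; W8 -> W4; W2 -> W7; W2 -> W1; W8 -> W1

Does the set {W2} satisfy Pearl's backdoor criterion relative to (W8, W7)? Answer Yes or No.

Backdoor paths from W8 to W7 (paths whose first edge points into W8):
  P1: W8 <- W2 -> W7
Condition 1 (no descendant of W8 in the set): holds — descendants of W8 are {W1, W4, W7}; none are in {W2}.
Condition 2 (every backdoor path blocked by {W2}):
  P1: blocked at fork node W2 ∈ conditioning set.
{W2} satisfies the backdoor criterion.

Yes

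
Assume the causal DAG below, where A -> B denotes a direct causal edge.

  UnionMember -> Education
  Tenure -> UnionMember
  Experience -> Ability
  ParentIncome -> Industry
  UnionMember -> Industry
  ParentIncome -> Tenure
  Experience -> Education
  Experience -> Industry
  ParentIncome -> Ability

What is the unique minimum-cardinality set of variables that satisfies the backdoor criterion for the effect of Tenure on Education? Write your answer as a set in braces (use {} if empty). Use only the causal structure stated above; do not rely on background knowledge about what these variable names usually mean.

{}

Variables eligible for adjustment (non-descendants of Tenure, excluding Tenure and Education): {Ability, Experience, ParentIncome}.
Backdoor paths from Tenure to Education:
  P1: Tenure <- ParentIncome -> Ability <- Experience -> Education
  P2: Tenure <- ParentIncome -> Ability <- Experience -> Industry <- UnionMember -> Education
  P3: Tenure <- ParentIncome -> Industry <- Experience -> Education
  P4: Tenure <- ParentIncome -> Industry <- UnionMember -> Education
Each backdoor path contains an unconditioned collider, so every path is already blocked with the empty conditioning set:
  P1: blocked at collider Ability (neither it nor any descendant is in the conditioning set).
  P2: blocked at collider Ability (neither it nor any descendant is in the conditioning set).
  P3: blocked at collider Industry (neither it nor any descendant is in the conditioning set).
  P4: blocked at collider Industry (neither it nor any descendant is in the conditioning set).
The empty set is therefore the unique smallest valid set.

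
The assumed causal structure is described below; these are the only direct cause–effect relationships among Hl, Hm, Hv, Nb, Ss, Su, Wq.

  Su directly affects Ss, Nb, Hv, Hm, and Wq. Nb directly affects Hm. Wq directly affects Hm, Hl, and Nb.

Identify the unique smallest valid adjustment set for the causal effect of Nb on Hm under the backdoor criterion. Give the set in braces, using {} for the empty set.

{Su, Wq}

Variables eligible for adjustment (non-descendants of Nb, excluding Nb and Hm): {Hl, Hv, Ss, Su, Wq}.
Backdoor paths from Nb to Hm:
  P1: Nb <- Su -> Wq -> Hm
  P2: Nb <- Su -> Hm
  P3: Nb <- Wq <- Su -> Hm
  P4: Nb <- Wq -> Hm
The empty set is not sufficient: P1 (Nb <- Su -> Wq -> Hm) has no collider blocking it and no conditioned non-collider, so it is open.
Try {Su, Wq}:
  P1: blocked at fork node Su ∈ conditioning set.
  P2: blocked at fork node Su ∈ conditioning set.
  P3: blocked at chain node Wq ∈ conditioning set.
  P4: blocked at fork node Wq ∈ conditioning set.
{Su, Wq} contains no descendant of Nb and blocks every backdoor path.
Every element of {Su, Wq} is needed (dropping Su leaves P2 open; dropping Wq leaves P4 open), so no proper subset is valid.
Among all size-2 subsets of the eligible variables, only {Su, Wq} blocks every backdoor path, so it is the unique smallest valid adjustment set.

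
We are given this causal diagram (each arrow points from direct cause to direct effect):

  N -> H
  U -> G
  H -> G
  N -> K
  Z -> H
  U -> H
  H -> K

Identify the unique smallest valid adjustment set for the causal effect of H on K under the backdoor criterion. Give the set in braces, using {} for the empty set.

Variables eligible for adjustment (non-descendants of H, excluding H and K): {N, U, Z}.
Backdoor paths from H to K:
  P1: H <- N -> K
The empty set is not sufficient: P1 (H <- N -> K) has no collider blocking it and no conditioned non-collider, so it is open.
Try {N}:
  P1: blocked at fork node N ∈ conditioning set.
{N} contains no descendant of H and blocks every backdoor path.
No other singleton works — e.g. {Z} leaves P1 open — so {N} is the unique smallest valid adjustment set.

{N}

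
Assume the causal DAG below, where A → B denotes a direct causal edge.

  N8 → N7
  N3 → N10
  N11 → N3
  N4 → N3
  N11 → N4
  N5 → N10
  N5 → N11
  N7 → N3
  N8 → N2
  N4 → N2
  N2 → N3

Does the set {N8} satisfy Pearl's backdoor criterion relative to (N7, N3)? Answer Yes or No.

Yes

Backdoor paths from N7 to N3 (paths whose first edge points into N7):
  P1: N7 <- N8 -> N2 <- N4 <- N11 <- N5 -> N10 <- N3
  P2: N7 <- N8 -> N2 <- N4 <- N11 -> N3
  P3: N7 <- N8 -> N2 <- N4 -> N3
  P4: N7 <- N8 -> N2 -> N3
Condition 1 (no descendant of N7 in the set): holds — descendants of N7 are {N10, N3}; none are in {N8}.
Condition 2 (every backdoor path blocked by {N8}):
  P1: blocked at fork node N8 ∈ conditioning set.
  P2: blocked at fork node N8 ∈ conditioning set.
  P3: blocked at fork node N8 ∈ conditioning set.
  P4: blocked at fork node N8 ∈ conditioning set.
{N8} satisfies the backdoor criterion.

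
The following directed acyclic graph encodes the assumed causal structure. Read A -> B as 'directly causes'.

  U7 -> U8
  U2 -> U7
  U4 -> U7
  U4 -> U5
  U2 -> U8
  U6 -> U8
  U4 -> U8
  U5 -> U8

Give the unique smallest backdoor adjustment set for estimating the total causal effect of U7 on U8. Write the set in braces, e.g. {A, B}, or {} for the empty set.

{U2, U4}

Variables eligible for adjustment (non-descendants of U7, excluding U7 and U8): {U2, U4, U5, U6}.
Backdoor paths from U7 to U8:
  P1: U7 <- U4 -> U5 -> U8
  P2: U7 <- U4 -> U8
  P3: U7 <- U2 -> U8
The empty set is not sufficient: P1 (U7 <- U4 -> U5 -> U8) has no collider blocking it and no conditioned non-collider, so it is open.
Try {U2, U4}:
  P1: blocked at fork node U4 ∈ conditioning set.
  P2: blocked at fork node U4 ∈ conditioning set.
  P3: blocked at fork node U2 ∈ conditioning set.
{U2, U4} contains no descendant of U7 and blocks every backdoor path.
Every element of {U2, U4} is needed (dropping U2 leaves P3 open; dropping U4 leaves P1 open), so no proper subset is valid.
Among all size-2 subsets of the eligible variables, only {U2, U4} blocks every backdoor path, so it is the unique smallest valid adjustment set.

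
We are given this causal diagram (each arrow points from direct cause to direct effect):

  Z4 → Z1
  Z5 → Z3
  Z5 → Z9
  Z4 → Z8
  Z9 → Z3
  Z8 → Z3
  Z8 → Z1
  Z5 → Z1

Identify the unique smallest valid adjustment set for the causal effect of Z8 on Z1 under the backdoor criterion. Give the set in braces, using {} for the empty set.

Variables eligible for adjustment (non-descendants of Z8, excluding Z8 and Z1): {Z4, Z5, Z9}.
Backdoor paths from Z8 to Z1:
  P1: Z8 <- Z4 -> Z1
The empty set is not sufficient: P1 (Z8 <- Z4 -> Z1) has no collider blocking it and no conditioned non-collider, so it is open.
Try {Z4}:
  P1: blocked at fork node Z4 ∈ conditioning set.
{Z4} contains no descendant of Z8 and blocks every backdoor path.
No other singleton works — e.g. {Z5} leaves P1 open — so {Z4} is the unique smallest valid adjustment set.

{Z4}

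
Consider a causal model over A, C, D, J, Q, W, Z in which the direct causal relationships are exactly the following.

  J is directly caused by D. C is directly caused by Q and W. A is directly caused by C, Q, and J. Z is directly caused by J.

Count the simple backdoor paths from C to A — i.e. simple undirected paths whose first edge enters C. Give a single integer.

1

A backdoor path from C to A is any simple undirected path whose first edge points into C (i.e. leaves C via a parent).
Parents of C: {Q, W}.
Enumerating:
  P1: C <- Q -> A
That exhausts the simple backdoor paths. Count: 1.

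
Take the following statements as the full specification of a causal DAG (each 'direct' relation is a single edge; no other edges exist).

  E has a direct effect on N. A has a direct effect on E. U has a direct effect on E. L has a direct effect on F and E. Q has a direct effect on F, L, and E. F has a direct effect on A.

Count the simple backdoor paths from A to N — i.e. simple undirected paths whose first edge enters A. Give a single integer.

4

A backdoor path from A to N is any simple undirected path whose first edge points into A (i.e. leaves A via a parent).
Parents of A: {F}.
Enumerating:
  P1: A <- F <- Q -> L -> E -> N
  P2: A <- F <- Q -> E -> N
  P3: A <- F <- L <- Q -> E -> N
  P4: A <- F <- L -> E -> N
That exhausts the simple backdoor paths. Count: 4.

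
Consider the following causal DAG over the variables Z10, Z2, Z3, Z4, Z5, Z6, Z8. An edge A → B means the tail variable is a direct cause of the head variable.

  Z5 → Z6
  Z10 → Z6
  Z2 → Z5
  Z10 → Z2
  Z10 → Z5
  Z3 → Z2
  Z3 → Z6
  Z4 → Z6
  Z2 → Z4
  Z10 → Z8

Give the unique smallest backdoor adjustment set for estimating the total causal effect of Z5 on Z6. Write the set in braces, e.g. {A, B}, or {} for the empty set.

{Z10, Z2}

Variables eligible for adjustment (non-descendants of Z5, excluding Z5 and Z6): {Z10, Z2, Z3, Z4, Z8}.
Backdoor paths from Z5 to Z6:
  P1: Z5 <- Z10 -> Z2 <- Z3 -> Z6
  P2: Z5 <- Z10 -> Z2 -> Z4 -> Z6
  P3: Z5 <- Z10 -> Z6
  P4: Z5 <- Z2 <- Z10 -> Z6
  P5: Z5 <- Z2 <- Z3 -> Z6
  P6: Z5 <- Z2 -> Z4 -> Z6
The empty set is not sufficient: P2 (Z5 <- Z10 -> Z2 -> Z4 -> Z6) has no collider blocking it and no conditioned non-collider, so it is open.
Try {Z10, Z2}:
  P1: blocked at fork node Z10 ∈ conditioning set.
  P2: blocked at fork node Z10 ∈ conditioning set.
  P3: blocked at fork node Z10 ∈ conditioning set.
  P4: blocked at chain node Z2 ∈ conditioning set.
  P5: blocked at chain node Z2 ∈ conditioning set.
  P6: blocked at fork node Z2 ∈ conditioning set.
{Z10, Z2} contains no descendant of Z5 and blocks every backdoor path.
Every element of {Z10, Z2} is needed (dropping Z10 leaves P1 open; dropping Z2 leaves P5 open), so no proper subset is valid.
Among all size-2 subsets of the eligible variables, only {Z10, Z2} blocks every backdoor path, so it is the unique smallest valid adjustment set.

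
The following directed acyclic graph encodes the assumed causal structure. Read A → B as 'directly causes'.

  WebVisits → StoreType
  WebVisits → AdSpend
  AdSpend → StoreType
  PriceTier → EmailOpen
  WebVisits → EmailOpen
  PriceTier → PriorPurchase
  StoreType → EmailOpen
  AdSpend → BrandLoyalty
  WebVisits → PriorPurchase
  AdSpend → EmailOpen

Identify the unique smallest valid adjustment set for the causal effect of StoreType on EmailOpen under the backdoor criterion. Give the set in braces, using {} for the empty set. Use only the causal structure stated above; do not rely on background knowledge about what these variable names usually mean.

{AdSpend, WebVisits}

Variables eligible for adjustment (non-descendants of StoreType, excluding StoreType and EmailOpen): {AdSpend, BrandLoyalty, PriceTier, PriorPurchase, WebVisits}.
Backdoor paths from StoreType to EmailOpen:
  P1: StoreType <- WebVisits -> PriorPurchase <- PriceTier -> EmailOpen
  P2: StoreType <- WebVisits -> AdSpend -> EmailOpen
  P3: StoreType <- WebVisits -> EmailOpen
  P4: StoreType <- AdSpend <- WebVisits -> PriorPurchase <- PriceTier -> EmailOpen
  P5: StoreType <- AdSpend <- WebVisits -> EmailOpen
  P6: StoreType <- AdSpend -> EmailOpen
The empty set is not sufficient: P2 (StoreType <- WebVisits -> AdSpend -> EmailOpen) has no collider blocking it and no conditioned non-collider, so it is open.
Try {AdSpend, WebVisits}:
  P1: blocked at fork node WebVisits ∈ conditioning set.
  P2: blocked at fork node WebVisits ∈ conditioning set.
  P3: blocked at fork node WebVisits ∈ conditioning set.
  P4: blocked at chain node AdSpend ∈ conditioning set.
  P5: blocked at chain node AdSpend ∈ conditioning set.
  P6: blocked at fork node AdSpend ∈ conditioning set.
{AdSpend, WebVisits} contains no descendant of StoreType and blocks every backdoor path.
Every element of {AdSpend, WebVisits} is needed (dropping AdSpend leaves P6 open; dropping WebVisits leaves P3 open), so no proper subset is valid.
Among all size-2 subsets of the eligible variables, only {AdSpend, WebVisits} blocks every backdoor path, so it is the unique smallest valid adjustment set.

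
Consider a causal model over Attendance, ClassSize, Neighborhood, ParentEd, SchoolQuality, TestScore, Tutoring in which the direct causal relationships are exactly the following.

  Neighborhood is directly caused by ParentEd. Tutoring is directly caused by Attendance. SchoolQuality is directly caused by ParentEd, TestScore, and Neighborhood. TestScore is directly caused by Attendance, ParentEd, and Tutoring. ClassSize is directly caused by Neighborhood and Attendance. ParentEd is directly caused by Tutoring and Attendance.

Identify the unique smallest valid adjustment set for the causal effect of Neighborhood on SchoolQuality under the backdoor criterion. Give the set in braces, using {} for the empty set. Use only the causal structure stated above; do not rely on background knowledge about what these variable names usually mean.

{ParentEd}

Variables eligible for adjustment (non-descendants of Neighborhood, excluding Neighborhood and SchoolQuality): {Attendance, ParentEd, TestScore, Tutoring}.
Backdoor paths from Neighborhood to SchoolQuality:
  P1: Neighborhood <- ParentEd <- Attendance -> Tutoring -> TestScore -> SchoolQuality
  P2: Neighborhood <- ParentEd <- Attendance -> TestScore -> SchoolQuality
  P3: Neighborhood <- ParentEd <- Tutoring <- Attendance -> TestScore -> SchoolQuality
  P4: Neighborhood <- ParentEd <- Tutoring -> TestScore -> SchoolQuality
  P5: Neighborhood <- ParentEd -> TestScore -> SchoolQuality
  P6: Neighborhood <- ParentEd -> SchoolQuality
The empty set is not sufficient: P1 (Neighborhood <- ParentEd <- Attendance -> Tutoring -> TestScore -> SchoolQuality) has no collider blocking it and no conditioned non-collider, so it is open.
Try {ParentEd}:
  P1: blocked at chain node ParentEd ∈ conditioning set.
  P2: blocked at chain node ParentEd ∈ conditioning set.
  P3: blocked at chain node ParentEd ∈ conditioning set.
  P4: blocked at chain node ParentEd ∈ conditioning set.
  P5: blocked at fork node ParentEd ∈ conditioning set.
  P6: blocked at fork node ParentEd ∈ conditioning set.
{ParentEd} contains no descendant of Neighborhood and blocks every backdoor path.
No other singleton works — e.g. {Attendance} leaves P4 open — so {ParentEd} is the unique smallest valid adjustment set.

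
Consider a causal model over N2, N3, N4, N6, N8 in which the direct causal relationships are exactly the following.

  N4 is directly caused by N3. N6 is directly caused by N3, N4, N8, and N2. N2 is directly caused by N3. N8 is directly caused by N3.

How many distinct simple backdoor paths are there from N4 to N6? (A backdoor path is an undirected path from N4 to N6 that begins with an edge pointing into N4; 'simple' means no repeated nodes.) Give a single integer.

A backdoor path from N4 to N6 is any simple undirected path whose first edge points into N4 (i.e. leaves N4 via a parent).
Parents of N4: {N3}.
Enumerating:
  P1: N4 <- N3 -> N2 -> N6
  P2: N4 <- N3 -> N8 -> N6
  P3: N4 <- N3 -> N6
That exhausts the simple backdoor paths. Count: 3.

3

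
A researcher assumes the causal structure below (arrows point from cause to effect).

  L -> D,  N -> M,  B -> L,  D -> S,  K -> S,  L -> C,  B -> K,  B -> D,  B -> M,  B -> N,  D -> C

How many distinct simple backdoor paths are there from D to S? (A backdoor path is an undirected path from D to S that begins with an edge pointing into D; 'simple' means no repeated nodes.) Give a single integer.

A backdoor path from D to S is any simple undirected path whose first edge points into D (i.e. leaves D via a parent).
Parents of D: {B, L}.
Enumerating:
  P1: D <- B -> K -> S
  P2: D <- L <- B -> K -> S
That exhausts the simple backdoor paths. Count: 2.

2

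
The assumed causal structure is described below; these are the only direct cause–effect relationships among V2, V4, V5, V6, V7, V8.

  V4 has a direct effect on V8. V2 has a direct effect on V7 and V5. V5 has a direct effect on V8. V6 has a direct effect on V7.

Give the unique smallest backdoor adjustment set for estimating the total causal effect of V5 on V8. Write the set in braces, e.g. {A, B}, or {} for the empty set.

Variables eligible for adjustment (non-descendants of V5, excluding V5 and V8): {V2, V4, V6, V7}.
Backdoor paths from V5 to V8:
  (none)
With no backdoor paths the empty set already satisfies the criterion, and it is trivially minimal.

{}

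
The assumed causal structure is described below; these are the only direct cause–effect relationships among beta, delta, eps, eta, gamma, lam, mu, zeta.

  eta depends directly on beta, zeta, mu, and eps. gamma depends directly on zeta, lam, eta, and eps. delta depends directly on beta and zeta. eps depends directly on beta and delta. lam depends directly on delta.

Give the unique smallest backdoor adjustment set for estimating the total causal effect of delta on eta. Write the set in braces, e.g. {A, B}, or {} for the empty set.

{beta, zeta}

Variables eligible for adjustment (non-descendants of delta, excluding delta and eta): {beta, mu, zeta}.
Backdoor paths from delta to eta:
  P1: delta <- beta -> eps -> eta
  P2: delta <- beta -> eps -> gamma <- zeta -> eta
  P3: delta <- beta -> eps -> gamma <- eta
  P4: delta <- beta -> eta
  P5: delta <- zeta -> eta
  P6: delta <- zeta -> gamma <- eps <- beta -> eta
  P7: delta <- zeta -> gamma <- eps -> eta
  P8: delta <- zeta -> gamma <- eta
The empty set is not sufficient: P1 (delta <- beta -> eps -> eta) has no collider blocking it and no conditioned non-collider, so it is open.
Try {beta, zeta}:
  P1: blocked at fork node beta ∈ conditioning set.
  P2: blocked at fork node beta ∈ conditioning set.
  P3: blocked at fork node beta ∈ conditioning set.
  P4: blocked at fork node beta ∈ conditioning set.
  P5: blocked at fork node zeta ∈ conditioning set.
  P6: blocked at fork node zeta ∈ conditioning set.
  P7: blocked at fork node zeta ∈ conditioning set.
  P8: blocked at fork node zeta ∈ conditioning set.
{beta, zeta} contains no descendant of delta and blocks every backdoor path.
Every element of {beta, zeta} is needed (dropping beta leaves P1 open; dropping zeta leaves P5 open), so no proper subset is valid.
Among all size-2 subsets of the eligible variables, only {beta, zeta} blocks every backdoor path, so it is the unique smallest valid adjustment set.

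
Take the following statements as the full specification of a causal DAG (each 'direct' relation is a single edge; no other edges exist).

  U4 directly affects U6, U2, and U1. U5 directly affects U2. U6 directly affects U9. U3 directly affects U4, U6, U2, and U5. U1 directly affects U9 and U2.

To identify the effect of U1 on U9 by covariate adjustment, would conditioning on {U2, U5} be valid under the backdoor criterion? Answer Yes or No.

Backdoor paths from U1 to U9 (paths whose first edge points into U1):
  P1: U1 <- U4 <- U3 -> U6 -> U9
  P2: U1 <- U4 -> U6 -> U9
  P3: U1 <- U4 -> U2 <- U3 -> U6 -> U9
  P4: U1 <- U4 -> U2 <- U5 <- U3 -> U6 -> U9
Condition 1 (no descendant of U1 in the set): FAILS — U2 is a descendant of U1.
Condition 2 (every backdoor path blocked by {U2, U5}):
  P1: open — no interior node is in the conditioning set.
  P2: open — no interior node is in the conditioning set.
  P3: open — collider(s) U2 are conditioned on (or have a conditioned descendant) and no non-collider on the path is in the set.
  P4: blocked at chain node U5 ∈ conditioning set.
{U2, U5} does not satisfy the backdoor criterion.

No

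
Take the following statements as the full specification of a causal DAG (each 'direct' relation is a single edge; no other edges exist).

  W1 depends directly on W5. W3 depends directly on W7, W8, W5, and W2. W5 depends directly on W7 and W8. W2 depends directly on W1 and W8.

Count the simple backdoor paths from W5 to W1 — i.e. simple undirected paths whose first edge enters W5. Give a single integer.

A backdoor path from W5 to W1 is any simple undirected path whose first edge points into W5 (i.e. leaves W5 via a parent).
Parents of W5: {W7, W8}.
Enumerating:
  P1: W5 <- W8 -> W2 <- W1
  P2: W5 <- W8 -> W3 <- W2 <- W1
  P3: W5 <- W7 -> W3 <- W8 -> W2 <- W1
  P4: W5 <- W7 -> W3 <- W2 <- W1
That exhausts the simple backdoor paths. Count: 4.

4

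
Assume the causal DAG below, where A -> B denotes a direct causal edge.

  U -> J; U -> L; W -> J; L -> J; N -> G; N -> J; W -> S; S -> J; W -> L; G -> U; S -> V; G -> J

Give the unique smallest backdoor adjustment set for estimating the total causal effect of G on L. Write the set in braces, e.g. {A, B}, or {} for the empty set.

Variables eligible for adjustment (non-descendants of G, excluding G and L): {N, S, V, W}.
Backdoor paths from G to L:
  P1: G <- N -> J <- W -> L
  P2: G <- N -> J <- S <- W -> L
  P3: G <- N -> J <- U -> L
  P4: G <- N -> J <- L
Each backdoor path contains an unconditioned collider, so every path is already blocked with the empty conditioning set:
  P1: blocked at collider J (neither it nor any descendant is in the conditioning set).
  P2: blocked at collider J (neither it nor any descendant is in the conditioning set).
  P3: blocked at collider J (neither it nor any descendant is in the conditioning set).
  P4: blocked at collider J (neither it nor any descendant is in the conditioning set).
The empty set is therefore the unique smallest valid set.

{}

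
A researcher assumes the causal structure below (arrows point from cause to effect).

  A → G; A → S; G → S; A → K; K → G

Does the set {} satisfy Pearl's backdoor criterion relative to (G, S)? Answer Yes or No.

No

Backdoor paths from G to S (paths whose first edge points into G):
  P1: G <- A -> S
  P2: G <- K <- A -> S
Condition 1 (no descendant of G in the set): holds — descendants of G are {S}; none are in {}.
Condition 2 (every backdoor path blocked by {}):
  P1: open — no interior node is in the conditioning set.
  P2: open — no interior node is in the conditioning set.
{} does not satisfy the backdoor criterion.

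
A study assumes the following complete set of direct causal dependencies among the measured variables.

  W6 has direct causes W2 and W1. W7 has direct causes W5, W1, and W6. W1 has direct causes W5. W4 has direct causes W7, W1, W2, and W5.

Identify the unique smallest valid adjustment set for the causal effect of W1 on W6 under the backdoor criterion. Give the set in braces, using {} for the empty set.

Variables eligible for adjustment (non-descendants of W1, excluding W1 and W6): {W2, W5}.
Backdoor paths from W1 to W6:
  P1: W1 <- W5 -> W7 <- W6
  P2: W1 <- W5 -> W7 -> W4 <- W2 -> W6
  P3: W1 <- W5 -> W4 <- W2 -> W6
  P4: W1 <- W5 -> W4 <- W7 <- W6
Each backdoor path contains an unconditioned collider, so every path is already blocked with the empty conditioning set:
  P1: blocked at collider W7 (neither it nor any descendant is in the conditioning set).
  P2: blocked at collider W4 (neither it nor any descendant is in the conditioning set).
  P3: blocked at collider W4 (neither it nor any descendant is in the conditioning set).
  P4: blocked at collider W4 (neither it nor any descendant is in the conditioning set).
The empty set is therefore the unique smallest valid set.

{}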